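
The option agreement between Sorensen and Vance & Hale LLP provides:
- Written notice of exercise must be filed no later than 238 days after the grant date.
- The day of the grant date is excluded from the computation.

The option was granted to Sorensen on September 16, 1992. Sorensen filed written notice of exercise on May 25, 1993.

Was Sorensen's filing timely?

238 days after September 16, 1992 is May 12, 1993.
The deadline is May 12, 1993; the filing on May 25, 1993 is after that date.

No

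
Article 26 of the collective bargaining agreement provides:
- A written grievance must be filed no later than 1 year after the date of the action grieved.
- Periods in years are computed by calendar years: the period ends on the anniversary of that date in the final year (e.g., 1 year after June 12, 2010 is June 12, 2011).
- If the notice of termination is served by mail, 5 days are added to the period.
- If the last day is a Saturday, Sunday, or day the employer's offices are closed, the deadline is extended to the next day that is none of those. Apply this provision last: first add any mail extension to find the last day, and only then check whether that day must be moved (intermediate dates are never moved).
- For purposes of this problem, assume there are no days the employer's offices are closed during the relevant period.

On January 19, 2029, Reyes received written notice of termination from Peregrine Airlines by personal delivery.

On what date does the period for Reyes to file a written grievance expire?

1 year after January 19, 2029 is January 19, 2030.
Service was not by mail, so no mail extension applies.
January 19, 2030 is Saturday; January 20, 2030 is Sunday. The next qualifying day is January 21, 2030.

January 21, 2030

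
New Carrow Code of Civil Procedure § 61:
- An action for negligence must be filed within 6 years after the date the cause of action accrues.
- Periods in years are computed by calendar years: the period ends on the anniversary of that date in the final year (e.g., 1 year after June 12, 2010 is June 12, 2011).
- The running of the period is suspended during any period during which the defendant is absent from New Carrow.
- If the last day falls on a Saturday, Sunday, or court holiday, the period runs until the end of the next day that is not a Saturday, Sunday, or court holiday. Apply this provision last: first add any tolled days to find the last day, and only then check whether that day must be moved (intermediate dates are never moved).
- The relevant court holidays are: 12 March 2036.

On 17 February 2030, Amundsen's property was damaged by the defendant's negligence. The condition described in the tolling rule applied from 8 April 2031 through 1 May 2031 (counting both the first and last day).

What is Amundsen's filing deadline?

March 13, 2036

6 years after 17 February 2030 is February 17, 2036.
From April 8, 2031 through May 1, 2031 inclusive is 24 days; tolling adds 24 days: February 17, 2036 + 24 days = March 12, 2036.
March 12, 2036 is a listed holiday. The next qualifying day is March 13, 2036.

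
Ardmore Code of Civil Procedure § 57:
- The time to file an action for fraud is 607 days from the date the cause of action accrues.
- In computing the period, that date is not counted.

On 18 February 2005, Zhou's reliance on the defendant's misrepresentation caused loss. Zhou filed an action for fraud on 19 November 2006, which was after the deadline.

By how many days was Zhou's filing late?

32 days

607 days after 18 February 2005 is October 18, 2006.
The deadline is October 18, 2006; from October 18, 2006 to November 19, 2006 is 32 days.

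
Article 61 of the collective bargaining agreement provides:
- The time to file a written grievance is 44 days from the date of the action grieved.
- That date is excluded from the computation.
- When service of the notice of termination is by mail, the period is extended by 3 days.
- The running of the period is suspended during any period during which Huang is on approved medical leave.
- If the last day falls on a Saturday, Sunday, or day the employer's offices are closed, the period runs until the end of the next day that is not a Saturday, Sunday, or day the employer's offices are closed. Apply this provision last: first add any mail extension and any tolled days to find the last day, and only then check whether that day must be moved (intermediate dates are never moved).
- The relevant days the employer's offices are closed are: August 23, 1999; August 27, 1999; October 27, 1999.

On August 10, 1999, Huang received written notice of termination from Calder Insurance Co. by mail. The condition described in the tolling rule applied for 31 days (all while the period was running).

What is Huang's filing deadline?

October 28, 1999

44 days after August 10, 1999 is September 23, 1999.
Service was by mail, adding 3 days: September 23, 1999 + 3 days = September 26, 1999.
Tolling adds 31 days: September 26, 1999 + 31 days = October 27, 1999.
October 27, 1999 is a listed holiday. The next qualifying day is October 28, 1999.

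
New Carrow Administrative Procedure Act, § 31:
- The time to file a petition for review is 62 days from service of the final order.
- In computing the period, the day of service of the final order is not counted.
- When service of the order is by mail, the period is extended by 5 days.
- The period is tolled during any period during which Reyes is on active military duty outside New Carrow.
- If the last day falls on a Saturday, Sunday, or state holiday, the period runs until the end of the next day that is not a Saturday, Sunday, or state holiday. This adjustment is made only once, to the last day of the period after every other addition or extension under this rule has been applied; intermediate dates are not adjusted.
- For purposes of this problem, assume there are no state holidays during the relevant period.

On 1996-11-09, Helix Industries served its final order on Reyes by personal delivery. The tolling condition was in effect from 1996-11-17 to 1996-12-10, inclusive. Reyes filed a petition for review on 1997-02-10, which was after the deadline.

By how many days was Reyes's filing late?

62 days after 1996-11-09 is January 10, 1997.
Service was not by mail, so no mail extension applies.
From November 17, 1996 through December 10, 1996 inclusive is 24 days; tolling adds 24 days: January 10, 1997 + 24 days = February 3, 1997.
February 3, 1997 is a Monday and not a state holiday, so no extension applies.
The deadline is February 3, 1997; from February 3, 1997 to February 10, 1997 is 7 days.

7 days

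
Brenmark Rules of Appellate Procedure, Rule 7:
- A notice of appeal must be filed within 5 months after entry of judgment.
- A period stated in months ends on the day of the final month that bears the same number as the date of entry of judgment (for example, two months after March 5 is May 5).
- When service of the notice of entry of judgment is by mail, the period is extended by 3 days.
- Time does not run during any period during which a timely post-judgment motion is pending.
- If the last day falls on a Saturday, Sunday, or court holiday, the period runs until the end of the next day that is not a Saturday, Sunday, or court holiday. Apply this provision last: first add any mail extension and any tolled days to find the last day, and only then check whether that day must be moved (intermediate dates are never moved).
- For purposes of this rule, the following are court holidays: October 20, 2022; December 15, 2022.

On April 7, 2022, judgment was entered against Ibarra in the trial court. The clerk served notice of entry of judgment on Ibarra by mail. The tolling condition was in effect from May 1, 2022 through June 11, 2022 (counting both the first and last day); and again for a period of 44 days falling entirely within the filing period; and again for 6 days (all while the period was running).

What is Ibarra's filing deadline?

December 12, 2022

5 months after April 7, 2022 is September 7, 2022.
Service was by mail, adding 3 days: September 7, 2022 + 3 days = September 10, 2022.
From May 1, 2022 through June 11, 2022 inclusive is 42 days; tolling adds 42 days: September 10, 2022 + 42 days = October 22, 2022.
Tolling adds 44 days: October 22, 2022 + 44 days = December 5, 2022.
Tolling adds 6 days: December 5, 2022 + 6 days = December 11, 2022.
December 11, 2022 is Sunday. The next qualifying day is December 12, 2022.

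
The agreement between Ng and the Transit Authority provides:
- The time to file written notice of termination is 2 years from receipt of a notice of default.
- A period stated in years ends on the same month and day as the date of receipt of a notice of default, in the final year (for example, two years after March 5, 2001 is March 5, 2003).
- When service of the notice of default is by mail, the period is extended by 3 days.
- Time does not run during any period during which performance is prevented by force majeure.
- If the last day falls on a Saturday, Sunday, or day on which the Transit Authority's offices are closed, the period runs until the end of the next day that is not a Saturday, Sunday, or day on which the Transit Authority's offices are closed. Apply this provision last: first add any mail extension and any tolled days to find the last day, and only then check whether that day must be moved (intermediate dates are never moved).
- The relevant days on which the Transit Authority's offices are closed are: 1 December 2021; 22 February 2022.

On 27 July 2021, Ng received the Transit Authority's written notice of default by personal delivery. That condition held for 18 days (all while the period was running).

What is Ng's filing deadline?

August 14, 2023

2 years after 27 July 2021 is July 27, 2023.
Service was not by mail, so no mail extension applies.
Tolling adds 18 days: July 27, 2023 + 18 days = August 14, 2023.
August 14, 2023 is a Monday and not a day on which the Transit Authority's offices are closed, so no extension applies.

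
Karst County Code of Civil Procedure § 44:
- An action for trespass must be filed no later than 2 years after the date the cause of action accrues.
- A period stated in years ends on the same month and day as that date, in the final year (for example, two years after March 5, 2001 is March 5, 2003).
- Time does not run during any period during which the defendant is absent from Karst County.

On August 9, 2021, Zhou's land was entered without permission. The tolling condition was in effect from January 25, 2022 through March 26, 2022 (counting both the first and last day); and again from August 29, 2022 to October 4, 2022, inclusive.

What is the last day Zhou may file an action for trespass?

November 15, 2023

2 years after August 9, 2021 is August 9, 2023.
From January 25, 2022 through March 26, 2022 inclusive is 61 days; tolling adds 61 days: August 9, 2023 + 61 days = October 9, 2023.
From August 29, 2022 through October 4, 2022 inclusive is 37 days; tolling adds 37 days: October 9, 2023 + 37 days = November 15, 2023.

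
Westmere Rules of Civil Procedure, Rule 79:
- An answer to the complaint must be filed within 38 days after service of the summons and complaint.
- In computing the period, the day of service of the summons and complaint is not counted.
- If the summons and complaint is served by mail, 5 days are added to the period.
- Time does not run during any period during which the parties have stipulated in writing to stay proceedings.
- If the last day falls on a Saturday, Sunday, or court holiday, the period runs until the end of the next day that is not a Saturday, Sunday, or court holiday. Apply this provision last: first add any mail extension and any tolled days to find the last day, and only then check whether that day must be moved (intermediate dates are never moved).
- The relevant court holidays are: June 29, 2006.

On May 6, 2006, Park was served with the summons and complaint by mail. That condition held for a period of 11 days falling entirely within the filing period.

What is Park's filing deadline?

June 30, 2006

38 days after May 6, 2006 is June 13, 2006.
Service was by mail, adding 5 days: June 13, 2006 + 5 days = June 18, 2006.
Tolling adds 11 days: June 18, 2006 + 11 days = June 29, 2006.
June 29, 2006 is a listed holiday. The next qualifying day is June 30, 2006.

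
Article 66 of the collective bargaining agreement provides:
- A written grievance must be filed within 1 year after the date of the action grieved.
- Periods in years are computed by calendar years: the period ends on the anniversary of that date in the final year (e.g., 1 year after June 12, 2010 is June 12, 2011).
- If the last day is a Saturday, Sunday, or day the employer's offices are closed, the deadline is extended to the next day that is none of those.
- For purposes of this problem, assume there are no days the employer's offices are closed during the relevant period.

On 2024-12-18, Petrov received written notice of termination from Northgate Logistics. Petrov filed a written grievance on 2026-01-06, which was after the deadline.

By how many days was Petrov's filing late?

19 days

1 year after 2024-12-18 is December 18, 2025.
December 18, 2025 is a Thursday and not a day the employer's offices are closed, so no extension applies.
The deadline is December 18, 2025; from December 18, 2025 to January 6, 2026 is 19 days.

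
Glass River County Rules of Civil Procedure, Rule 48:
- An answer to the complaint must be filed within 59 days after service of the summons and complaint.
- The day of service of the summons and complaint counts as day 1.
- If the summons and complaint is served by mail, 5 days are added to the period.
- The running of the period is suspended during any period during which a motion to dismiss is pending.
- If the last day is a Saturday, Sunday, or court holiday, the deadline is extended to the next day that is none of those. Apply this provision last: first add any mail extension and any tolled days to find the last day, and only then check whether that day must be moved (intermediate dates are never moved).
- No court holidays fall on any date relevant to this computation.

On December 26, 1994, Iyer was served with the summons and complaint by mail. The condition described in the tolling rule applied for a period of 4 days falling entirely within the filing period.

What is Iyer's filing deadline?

March 3, 1995

Counting December 26, 1994 as day 1, day 59 is February 22, 1995.
Service was by mail, adding 5 days: February 22, 1995 + 5 days = February 27, 1995.
Tolling adds 4 days: February 27, 1995 + 4 days = March 3, 1995.
March 3, 1995 is a Friday and not a court holiday, so no extension applies.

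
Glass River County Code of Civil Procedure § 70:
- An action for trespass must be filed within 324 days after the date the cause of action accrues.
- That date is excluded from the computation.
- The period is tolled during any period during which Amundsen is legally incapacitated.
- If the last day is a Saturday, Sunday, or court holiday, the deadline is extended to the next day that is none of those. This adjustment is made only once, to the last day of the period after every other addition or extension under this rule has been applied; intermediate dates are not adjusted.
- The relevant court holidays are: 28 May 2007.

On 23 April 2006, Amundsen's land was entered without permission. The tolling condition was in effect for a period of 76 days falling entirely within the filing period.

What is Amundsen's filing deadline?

324 days after 23 April 2006 is March 13, 2007.
Tolling adds 76 days: March 13, 2007 + 76 days = May 28, 2007.
May 28, 2007 is a listed holiday. The next qualifying day is May 29, 2007.

May 29, 2007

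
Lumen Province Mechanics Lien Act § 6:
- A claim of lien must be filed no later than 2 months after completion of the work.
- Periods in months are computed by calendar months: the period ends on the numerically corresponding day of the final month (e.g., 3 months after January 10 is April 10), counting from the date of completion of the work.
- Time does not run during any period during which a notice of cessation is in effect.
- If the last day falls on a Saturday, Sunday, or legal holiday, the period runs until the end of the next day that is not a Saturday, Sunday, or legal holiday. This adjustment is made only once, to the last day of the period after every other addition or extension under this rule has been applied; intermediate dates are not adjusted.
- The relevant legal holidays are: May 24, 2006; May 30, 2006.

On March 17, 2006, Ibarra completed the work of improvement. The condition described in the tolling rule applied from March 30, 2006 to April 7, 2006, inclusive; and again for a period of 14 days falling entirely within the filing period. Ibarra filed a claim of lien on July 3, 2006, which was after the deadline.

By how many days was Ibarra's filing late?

2 months after March 17, 2006 is May 17, 2006.
From March 30, 2006 through April 7, 2006 inclusive is 9 days; tolling adds 9 days: May 17, 2006 + 9 days = May 26, 2006.
Tolling adds 14 days: May 26, 2006 + 14 days = June 9, 2006.
June 9, 2006 is a Friday and not a legal holiday, so no extension applies.
The deadline is June 9, 2006; from June 9, 2006 to July 3, 2006 is 24 days.

24 days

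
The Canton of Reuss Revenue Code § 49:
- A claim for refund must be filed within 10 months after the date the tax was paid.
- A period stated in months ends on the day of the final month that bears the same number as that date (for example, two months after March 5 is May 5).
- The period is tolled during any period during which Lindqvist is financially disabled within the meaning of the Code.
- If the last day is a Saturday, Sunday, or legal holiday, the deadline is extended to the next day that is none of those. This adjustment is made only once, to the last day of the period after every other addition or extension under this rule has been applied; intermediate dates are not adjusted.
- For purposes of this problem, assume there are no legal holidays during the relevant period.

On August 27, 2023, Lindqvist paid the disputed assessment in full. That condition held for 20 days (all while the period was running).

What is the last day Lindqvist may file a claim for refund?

10 months after August 27, 2023 is June 27, 2024.
Tolling adds 20 days: June 27, 2024 + 20 days = July 17, 2024.
July 17, 2024 is a Wednesday and not a legal holiday, so no extension applies.

July 17, 2024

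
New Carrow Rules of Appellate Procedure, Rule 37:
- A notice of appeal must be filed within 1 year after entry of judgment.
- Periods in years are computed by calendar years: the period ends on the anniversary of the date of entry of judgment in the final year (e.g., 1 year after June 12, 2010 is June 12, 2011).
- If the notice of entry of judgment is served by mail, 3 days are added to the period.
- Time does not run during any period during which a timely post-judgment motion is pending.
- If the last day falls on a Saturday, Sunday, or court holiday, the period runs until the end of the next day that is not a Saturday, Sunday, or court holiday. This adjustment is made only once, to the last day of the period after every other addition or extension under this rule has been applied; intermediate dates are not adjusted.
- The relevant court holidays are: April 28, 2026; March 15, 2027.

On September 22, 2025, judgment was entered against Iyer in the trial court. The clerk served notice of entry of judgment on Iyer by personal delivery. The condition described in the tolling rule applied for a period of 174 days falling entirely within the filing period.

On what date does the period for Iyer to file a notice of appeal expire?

March 16, 2027

1 year after September 22, 2025 is September 22, 2026.
Service was not by mail, so no mail extension applies.
Tolling adds 174 days: September 22, 2026 + 174 days = March 15, 2027.
March 15, 2027 is a listed holiday. The next qualifying day is March 16, 2027.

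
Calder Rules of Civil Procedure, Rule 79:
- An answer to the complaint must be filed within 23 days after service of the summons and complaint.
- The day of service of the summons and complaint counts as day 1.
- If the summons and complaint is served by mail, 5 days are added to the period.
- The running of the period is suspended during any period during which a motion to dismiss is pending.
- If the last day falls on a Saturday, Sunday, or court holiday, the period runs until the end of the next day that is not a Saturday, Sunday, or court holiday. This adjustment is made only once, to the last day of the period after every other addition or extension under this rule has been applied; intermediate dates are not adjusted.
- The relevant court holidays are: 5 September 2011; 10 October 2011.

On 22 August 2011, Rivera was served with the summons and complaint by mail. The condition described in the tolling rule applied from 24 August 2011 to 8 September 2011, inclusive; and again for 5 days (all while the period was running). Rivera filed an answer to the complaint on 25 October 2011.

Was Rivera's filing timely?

Counting 22 August 2011 as day 1, day 23 is September 13, 2011.
Service was by mail, adding 5 days: September 13, 2011 + 5 days = September 18, 2011.
From August 24, 2011 through September 8, 2011 inclusive is 16 days; tolling adds 16 days: September 18, 2011 + 16 days = October 4, 2011.
Tolling adds 5 days: October 4, 2011 + 5 days = October 9, 2011.
October 9, 2011 is Sunday; October 10, 2011 is a listed holiday. The next qualifying day is October 11, 2011.
The deadline is October 11, 2011; the filing on October 25, 2011 is after that date.

No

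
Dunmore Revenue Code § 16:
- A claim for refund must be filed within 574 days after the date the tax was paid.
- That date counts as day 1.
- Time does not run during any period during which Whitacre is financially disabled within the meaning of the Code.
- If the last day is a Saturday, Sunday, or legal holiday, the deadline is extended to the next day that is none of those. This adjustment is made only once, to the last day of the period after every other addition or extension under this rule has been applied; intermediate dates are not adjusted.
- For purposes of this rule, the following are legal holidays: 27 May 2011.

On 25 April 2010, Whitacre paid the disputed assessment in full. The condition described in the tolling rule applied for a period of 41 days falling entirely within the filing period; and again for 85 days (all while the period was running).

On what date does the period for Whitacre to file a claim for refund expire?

March 26, 2012

Counting 25 April 2010 as day 1, day 574 is November 19, 2011.
Tolling adds 41 days: November 19, 2011 + 41 days = December 30, 2011.
Tolling adds 85 days: December 30, 2011 + 85 days = March 24, 2012.
March 24, 2012 is Saturday; March 25, 2012 is Sunday. The next qualifying day is March 26, 2012.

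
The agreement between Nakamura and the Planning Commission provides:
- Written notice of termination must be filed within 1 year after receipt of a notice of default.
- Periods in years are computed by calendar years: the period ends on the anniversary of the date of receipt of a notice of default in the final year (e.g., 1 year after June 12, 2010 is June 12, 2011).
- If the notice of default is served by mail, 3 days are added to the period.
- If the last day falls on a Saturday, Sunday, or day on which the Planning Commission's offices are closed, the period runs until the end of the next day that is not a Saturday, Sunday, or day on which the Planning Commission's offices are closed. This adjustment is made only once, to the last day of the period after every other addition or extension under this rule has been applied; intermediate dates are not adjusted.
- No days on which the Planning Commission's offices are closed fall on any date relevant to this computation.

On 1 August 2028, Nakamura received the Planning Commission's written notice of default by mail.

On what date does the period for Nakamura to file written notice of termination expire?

1 year after 1 August 2028 is August 1, 2029.
Service was by mail, adding 3 days: August 1, 2029 + 3 days = August 4, 2029.
August 4, 2029 is Saturday; August 5, 2029 is Sunday. The next qualifying day is August 6, 2029.

August 6, 2029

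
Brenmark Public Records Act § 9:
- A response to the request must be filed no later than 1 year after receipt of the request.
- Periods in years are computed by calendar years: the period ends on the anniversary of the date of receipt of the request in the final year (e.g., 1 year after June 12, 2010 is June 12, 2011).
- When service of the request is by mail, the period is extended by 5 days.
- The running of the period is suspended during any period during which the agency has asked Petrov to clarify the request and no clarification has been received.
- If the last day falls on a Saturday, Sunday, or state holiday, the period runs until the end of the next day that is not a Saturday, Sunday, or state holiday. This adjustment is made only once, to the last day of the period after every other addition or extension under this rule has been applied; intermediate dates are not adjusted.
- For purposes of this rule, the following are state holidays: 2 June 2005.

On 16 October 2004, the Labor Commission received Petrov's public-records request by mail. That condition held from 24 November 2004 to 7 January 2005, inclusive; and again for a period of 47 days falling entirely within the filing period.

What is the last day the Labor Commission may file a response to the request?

January 23, 2006

1 year after 16 October 2004 is October 16, 2005.
Service was by mail, adding 5 days: October 16, 2005 + 5 days = October 21, 2005.
From November 24, 2004 through January 7, 2005 inclusive is 45 days; tolling adds 45 days: October 21, 2005 + 45 days = December 5, 2005.
Tolling adds 47 days: December 5, 2005 + 47 days = January 21, 2006.
January 21, 2006 is Saturday; January 22, 2006 is Sunday. The next qualifying day is January 23, 2006.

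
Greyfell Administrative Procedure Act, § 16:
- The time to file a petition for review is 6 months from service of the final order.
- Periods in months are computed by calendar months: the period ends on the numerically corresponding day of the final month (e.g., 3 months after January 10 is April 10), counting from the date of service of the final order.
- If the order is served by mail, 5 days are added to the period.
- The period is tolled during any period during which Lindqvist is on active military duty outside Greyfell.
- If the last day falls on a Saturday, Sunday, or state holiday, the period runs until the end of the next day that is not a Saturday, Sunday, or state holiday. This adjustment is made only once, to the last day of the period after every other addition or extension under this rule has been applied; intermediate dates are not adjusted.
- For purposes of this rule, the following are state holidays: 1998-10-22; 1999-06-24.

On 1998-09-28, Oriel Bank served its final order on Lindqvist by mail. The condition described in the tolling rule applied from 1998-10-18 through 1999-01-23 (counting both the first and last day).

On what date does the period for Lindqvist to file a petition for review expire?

6 months after 1998-09-28 is March 28, 1999.
Service was by mail, adding 5 days: March 28, 1999 + 5 days = April 2, 1999.
From October 18, 1998 through January 23, 1999 inclusive is 98 days; tolling adds 98 days: April 2, 1999 + 98 days = July 9, 1999.
July 9, 1999 is a Friday and not a state holiday, so no extension applies.

July 9, 1999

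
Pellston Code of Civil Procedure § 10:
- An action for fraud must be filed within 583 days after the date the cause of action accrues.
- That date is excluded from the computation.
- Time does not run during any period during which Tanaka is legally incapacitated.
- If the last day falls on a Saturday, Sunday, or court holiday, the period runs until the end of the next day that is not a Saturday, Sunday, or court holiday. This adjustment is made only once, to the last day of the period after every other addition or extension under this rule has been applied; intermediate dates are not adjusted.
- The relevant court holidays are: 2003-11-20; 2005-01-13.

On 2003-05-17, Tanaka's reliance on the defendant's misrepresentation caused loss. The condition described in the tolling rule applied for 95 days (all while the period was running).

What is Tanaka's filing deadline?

583 days after 2003-05-17 is December 20, 2004.
Tolling adds 95 days: December 20, 2004 + 95 days = March 25, 2005.
March 25, 2005 is a Friday and not a court holiday, so no extension applies.

March 25, 2005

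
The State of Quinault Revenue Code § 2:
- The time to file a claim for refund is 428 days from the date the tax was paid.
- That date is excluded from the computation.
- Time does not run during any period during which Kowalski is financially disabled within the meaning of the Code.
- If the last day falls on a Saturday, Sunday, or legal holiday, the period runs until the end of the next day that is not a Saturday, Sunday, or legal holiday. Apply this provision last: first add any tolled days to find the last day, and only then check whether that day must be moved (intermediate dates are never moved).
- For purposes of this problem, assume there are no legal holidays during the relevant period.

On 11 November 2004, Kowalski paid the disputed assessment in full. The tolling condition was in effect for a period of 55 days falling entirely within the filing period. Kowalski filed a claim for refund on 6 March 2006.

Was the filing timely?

428 days after 11 November 2004 is January 13, 2006.
Tolling adds 55 days: January 13, 2006 + 55 days = March 9, 2006.
March 9, 2006 is a Thursday and not a legal holiday, so no extension applies.
The deadline is March 9, 2006; the filing on March 6, 2006 is on or before that date.

Yes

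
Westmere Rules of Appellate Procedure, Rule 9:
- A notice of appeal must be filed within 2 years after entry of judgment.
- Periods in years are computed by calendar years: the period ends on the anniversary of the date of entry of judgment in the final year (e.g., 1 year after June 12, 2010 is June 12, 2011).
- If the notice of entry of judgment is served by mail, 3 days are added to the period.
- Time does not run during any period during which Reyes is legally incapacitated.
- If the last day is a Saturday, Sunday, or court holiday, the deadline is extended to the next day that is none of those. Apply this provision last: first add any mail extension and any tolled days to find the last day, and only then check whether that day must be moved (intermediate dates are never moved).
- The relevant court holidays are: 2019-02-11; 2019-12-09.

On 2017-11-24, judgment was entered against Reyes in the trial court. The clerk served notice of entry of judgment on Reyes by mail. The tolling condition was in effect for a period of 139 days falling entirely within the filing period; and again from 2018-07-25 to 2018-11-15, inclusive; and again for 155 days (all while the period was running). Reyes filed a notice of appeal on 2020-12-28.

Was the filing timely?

Yes

2 years after 2017-11-24 is November 24, 2019.
Service was by mail, adding 3 days: November 24, 2019 + 3 days = November 27, 2019.
Tolling adds 139 days: November 27, 2019 + 139 days = April 14, 2020.
From July 25, 2018 through November 15, 2018 inclusive is 114 days; tolling adds 114 days: April 14, 2020 + 114 days = August 6, 2020.
Tolling adds 155 days: August 6, 2020 + 155 days = January 8, 2021.
January 8, 2021 is a Friday and not a court holiday, so no extension applies.
The deadline is January 8, 2021; the filing on December 28, 2020 is on or before that date.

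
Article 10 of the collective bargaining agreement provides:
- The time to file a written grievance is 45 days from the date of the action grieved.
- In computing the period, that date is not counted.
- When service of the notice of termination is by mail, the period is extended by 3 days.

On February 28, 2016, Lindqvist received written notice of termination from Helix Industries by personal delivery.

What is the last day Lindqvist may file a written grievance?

April 13, 2016

45 days after February 28, 2016 is April 13, 2016.
Service was not by mail, so no mail extension applies.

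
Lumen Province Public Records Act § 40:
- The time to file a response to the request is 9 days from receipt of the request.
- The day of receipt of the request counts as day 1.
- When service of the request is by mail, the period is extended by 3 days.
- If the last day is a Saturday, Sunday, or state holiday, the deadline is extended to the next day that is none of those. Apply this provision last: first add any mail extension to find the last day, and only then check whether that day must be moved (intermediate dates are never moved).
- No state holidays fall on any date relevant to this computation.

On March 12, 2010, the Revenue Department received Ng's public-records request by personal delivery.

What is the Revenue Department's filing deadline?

Counting March 12, 2010 as day 1, day 9 is March 20, 2010.
Service was not by mail, so no mail extension applies.
March 20, 2010 is Saturday; March 21, 2010 is Sunday. The next qualifying day is March 22, 2010.

March 22, 2010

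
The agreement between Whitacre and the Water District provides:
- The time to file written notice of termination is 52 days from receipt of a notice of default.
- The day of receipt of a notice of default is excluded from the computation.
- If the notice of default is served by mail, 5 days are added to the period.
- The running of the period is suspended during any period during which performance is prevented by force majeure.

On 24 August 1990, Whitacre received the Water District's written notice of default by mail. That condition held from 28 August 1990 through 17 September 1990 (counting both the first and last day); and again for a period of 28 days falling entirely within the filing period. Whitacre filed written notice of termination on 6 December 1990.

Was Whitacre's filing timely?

Yes

52 days after 24 August 1990 is October 15, 1990.
Service was by mail, adding 5 days: October 15, 1990 + 5 days = October 20, 1990.
From August 28, 1990 through September 17, 1990 inclusive is 21 days; tolling adds 21 days: October 20, 1990 + 21 days = November 10, 1990.
Tolling adds 28 days: November 10, 1990 + 28 days = December 8, 1990.
The deadline is December 8, 1990; the filing on December 6, 1990 is on or before that date.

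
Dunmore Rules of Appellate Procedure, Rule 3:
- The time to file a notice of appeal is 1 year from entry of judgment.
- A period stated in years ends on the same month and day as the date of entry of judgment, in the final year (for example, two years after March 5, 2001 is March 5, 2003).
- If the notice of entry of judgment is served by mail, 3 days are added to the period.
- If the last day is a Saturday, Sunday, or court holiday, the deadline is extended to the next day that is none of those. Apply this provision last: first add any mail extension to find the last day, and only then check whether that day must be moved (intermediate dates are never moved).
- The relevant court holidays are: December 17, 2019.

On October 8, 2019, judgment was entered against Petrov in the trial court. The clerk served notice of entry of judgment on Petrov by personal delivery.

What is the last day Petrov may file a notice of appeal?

October 8, 2020

1 year after October 8, 2019 is October 8, 2020.
Service was not by mail, so no mail extension applies.
October 8, 2020 is a Thursday and not a court holiday, so no extension applies.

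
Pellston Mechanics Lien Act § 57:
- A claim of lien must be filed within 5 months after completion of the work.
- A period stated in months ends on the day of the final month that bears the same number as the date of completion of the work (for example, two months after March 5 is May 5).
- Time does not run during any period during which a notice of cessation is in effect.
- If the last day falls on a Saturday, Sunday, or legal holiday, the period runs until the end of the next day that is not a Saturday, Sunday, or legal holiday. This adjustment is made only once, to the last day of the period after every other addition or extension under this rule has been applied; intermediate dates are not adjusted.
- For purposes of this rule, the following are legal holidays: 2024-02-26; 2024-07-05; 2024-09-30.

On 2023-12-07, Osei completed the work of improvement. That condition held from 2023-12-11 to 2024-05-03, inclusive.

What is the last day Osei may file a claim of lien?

October 1, 2024

5 months after 2023-12-07 is May 7, 2024.
From December 11, 2023 through May 3, 2024 inclusive is 145 days; tolling adds 145 days: May 7, 2024 + 145 days = September 29, 2024.
September 29, 2024 is Sunday; September 30, 2024 is a listed holiday. The next qualifying day is October 1, 2024.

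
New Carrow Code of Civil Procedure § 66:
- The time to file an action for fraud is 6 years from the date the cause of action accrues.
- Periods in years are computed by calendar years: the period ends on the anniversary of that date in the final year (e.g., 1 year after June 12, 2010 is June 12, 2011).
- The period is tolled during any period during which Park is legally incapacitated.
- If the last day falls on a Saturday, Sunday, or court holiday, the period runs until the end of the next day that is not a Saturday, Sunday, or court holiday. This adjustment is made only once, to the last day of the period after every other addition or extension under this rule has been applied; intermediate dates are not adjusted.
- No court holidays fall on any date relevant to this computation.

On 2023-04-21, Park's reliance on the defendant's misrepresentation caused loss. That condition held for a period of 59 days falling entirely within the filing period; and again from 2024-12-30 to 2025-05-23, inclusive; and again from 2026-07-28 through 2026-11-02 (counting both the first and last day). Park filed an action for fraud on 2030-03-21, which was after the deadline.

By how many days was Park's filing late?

6 years after 2023-04-21 is April 21, 2029.
Tolling adds 59 days: April 21, 2029 + 59 days = June 19, 2029.
From December 30, 2024 through May 23, 2025 inclusive is 145 days; tolling adds 145 days: June 19, 2029 + 145 days = November 11, 2029.
From July 28, 2026 through November 2, 2026 inclusive is 98 days; tolling adds 98 days: November 11, 2029 + 98 days = February 17, 2030.
February 17, 2030 is Sunday. The next qualifying day is February 18, 2030.
The deadline is February 18, 2030; from February 18, 2030 to March 21, 2030 is 31 days.

31 days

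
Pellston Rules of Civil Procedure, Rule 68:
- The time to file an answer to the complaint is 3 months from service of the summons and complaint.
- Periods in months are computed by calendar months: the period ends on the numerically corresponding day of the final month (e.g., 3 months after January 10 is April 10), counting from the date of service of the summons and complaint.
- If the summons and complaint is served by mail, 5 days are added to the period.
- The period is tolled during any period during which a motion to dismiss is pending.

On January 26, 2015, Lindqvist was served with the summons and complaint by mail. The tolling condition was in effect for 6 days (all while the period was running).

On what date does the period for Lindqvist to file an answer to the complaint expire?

3 months after January 26, 2015 is April 26, 2015.
Service was by mail, adding 5 days: April 26, 2015 + 5 days = May 1, 2015.
Tolling adds 6 days: May 1, 2015 + 6 days = May 7, 2015.

May 7, 2015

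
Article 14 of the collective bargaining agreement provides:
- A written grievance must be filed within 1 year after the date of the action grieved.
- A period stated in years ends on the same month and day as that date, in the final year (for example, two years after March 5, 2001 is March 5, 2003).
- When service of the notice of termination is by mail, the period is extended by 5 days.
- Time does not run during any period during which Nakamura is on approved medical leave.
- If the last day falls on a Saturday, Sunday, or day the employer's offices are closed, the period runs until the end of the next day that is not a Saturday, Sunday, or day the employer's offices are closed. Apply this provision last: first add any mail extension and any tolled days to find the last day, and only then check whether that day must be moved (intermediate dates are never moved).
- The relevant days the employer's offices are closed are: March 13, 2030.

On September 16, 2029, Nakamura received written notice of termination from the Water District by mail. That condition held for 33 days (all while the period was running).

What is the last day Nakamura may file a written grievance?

October 24, 2030

1 year after September 16, 2029 is September 16, 2030.
Service was by mail, adding 5 days: September 16, 2030 + 5 days = September 21, 2030.
Tolling adds 33 days: September 21, 2030 + 33 days = October 24, 2030.
October 24, 2030 is a Thursday and not a day the employer's offices are closed, so no extension applies.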